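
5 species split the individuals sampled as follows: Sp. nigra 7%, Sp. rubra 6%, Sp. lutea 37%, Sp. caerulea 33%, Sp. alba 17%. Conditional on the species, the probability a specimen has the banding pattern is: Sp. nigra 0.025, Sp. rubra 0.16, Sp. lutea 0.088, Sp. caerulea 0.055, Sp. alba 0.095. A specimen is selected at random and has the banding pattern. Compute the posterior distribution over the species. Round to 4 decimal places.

Unnormalized posteriors (prior × likelihood):
  Sp. nigra: 0.07 × 0.025 = 0.00175
  Sp. rubra: 0.06 × 0.16 = 0.0096
  Sp. lutea: 0.37 × 0.088 = 0.03256
  Sp. caerulea: 0.33 × 0.055 = 0.01815
  Sp. alba: 0.17 × 0.095 = 0.01615
Sum = 0.07821.
P(Sp. nigra | banded) = 0.00175/0.07821 ≈ 0.0224
P(Sp. rubra | banded) = 0.0096/0.07821 ≈ 0.1227
P(Sp. lutea | banded) = 0.03256/0.07821 ≈ 0.4163
P(Sp. caerulea | banded) = 0.01815/0.07821 ≈ 0.2321
P(Sp. alba | banded) = 0.01615/0.07821 ≈ 0.2065
(Check: 0.0224+0.1227+0.4163+0.2321+0.2065 = 1.0000.)

Sp. nigra 0.0224, Sp. rubra 0.1227, Sp. lutea 0.4163, Sp. caerulea 0.2321, Sp. alba 0.2065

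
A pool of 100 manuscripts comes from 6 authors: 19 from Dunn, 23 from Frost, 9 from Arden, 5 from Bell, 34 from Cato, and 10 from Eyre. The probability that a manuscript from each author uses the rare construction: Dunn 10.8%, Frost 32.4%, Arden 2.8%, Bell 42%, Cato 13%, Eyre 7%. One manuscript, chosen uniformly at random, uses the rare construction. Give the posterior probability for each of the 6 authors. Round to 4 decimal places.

Prior × likelihood for each hypothesis:
  Dunn: 0.19 × 0.108 = 0.02052
  Frost: 0.23 × 0.324 = 0.07452
  Arden: 0.09 × 0.028 = 0.00252
  Bell: 0.05 × 0.42 = 0.021
  Cato: 0.34 × 0.13 = 0.0442
  Eyre: 0.1 × 0.07 = 0.007
Normalizing constant = 0.16976.
P(Dunn | rare-form) = 0.02052/0.16976 ≈ 0.1209
P(Frost | rare-form) = 0.07452/0.16976 ≈ 0.4390
P(Arden | rare-form) = 0.00252/0.16976 ≈ 0.0148
P(Bell | rare-form) = 0.021/0.16976 ≈ 0.1237
P(Cato | rare-form) = 0.0442/0.16976 ≈ 0.2604
P(Eyre | rare-form) = 0.007/0.16976 ≈ 0.0412
(Check: 0.1209+0.4390+0.0148+0.1237+0.2604+0.0412 = 1.0000.)

Dunn 0.1209, Frost 0.4390, Arden 0.0148, Bell 0.1237, Cato 0.2604, Eyre 0.0412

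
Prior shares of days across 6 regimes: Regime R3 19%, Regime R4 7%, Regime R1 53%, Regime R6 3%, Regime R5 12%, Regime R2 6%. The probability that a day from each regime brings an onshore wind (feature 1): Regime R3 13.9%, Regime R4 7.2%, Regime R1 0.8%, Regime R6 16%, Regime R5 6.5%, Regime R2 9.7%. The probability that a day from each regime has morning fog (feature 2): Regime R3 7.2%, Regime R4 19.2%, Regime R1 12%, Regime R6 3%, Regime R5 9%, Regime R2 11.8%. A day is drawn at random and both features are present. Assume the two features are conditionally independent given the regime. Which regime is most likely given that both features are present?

By Bayes' rule, posterior ∝ prior × likelihood:
  Regime R3: 0.19 × 0.139 × 0.072 = 0.00190152
  Regime R4: 0.07 × 0.072 × 0.192 = 0.00096768
  Regime R1: 0.53 × 0.008 × 0.12 = 0.0005088
  Regime R6: 0.03 × 0.16 × 0.03 = 0.000144
  Regime R5: 0.12 × 0.065 × 0.09 = 0.000702
  Regime R2: 0.06 × 0.097 × 0.118 = 0.00068676
Sum = 0.00491076.
Largest term belongs to Regime R3, so Regime R3 is most probable.

Regime R3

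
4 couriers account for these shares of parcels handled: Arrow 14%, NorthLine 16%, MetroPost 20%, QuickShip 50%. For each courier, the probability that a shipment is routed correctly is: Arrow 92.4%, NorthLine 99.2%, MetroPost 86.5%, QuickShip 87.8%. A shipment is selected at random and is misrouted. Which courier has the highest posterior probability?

QuickShip

Taking complements, P(misrouted | each) = Arrow 0.076, NorthLine 0.008, MetroPost 0.135, QuickShip 0.122.
Unnormalized posteriors (prior × likelihood):
  Arrow: 0.14 × 0.076 = 0.01064
  NorthLine: 0.16 × 0.008 = 0.00128
  MetroPost: 0.2 × 0.135 = 0.027
  QuickShip: 0.5 × 0.122 = 0.061
Normalizing constant = 0.09992.
Largest term belongs to QuickShip, so QuickShip is most probable.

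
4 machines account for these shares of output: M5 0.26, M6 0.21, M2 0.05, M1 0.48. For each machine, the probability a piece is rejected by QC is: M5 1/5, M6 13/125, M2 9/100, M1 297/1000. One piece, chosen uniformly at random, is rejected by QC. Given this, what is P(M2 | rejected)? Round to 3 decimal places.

Prior × likelihood for each hypothesis:
  M5: 0.26 × 0.2 = 0.052
  M6: 0.21 × 0.104 = 0.02184
  M2: 0.05 × 0.09 = 0.0045
  M1: 0.48 × 0.297 = 0.14256
Total = 0.2209.
P(M2 | evidence) = 0.0045 / 0.2209 ≈ 0.020.

0.020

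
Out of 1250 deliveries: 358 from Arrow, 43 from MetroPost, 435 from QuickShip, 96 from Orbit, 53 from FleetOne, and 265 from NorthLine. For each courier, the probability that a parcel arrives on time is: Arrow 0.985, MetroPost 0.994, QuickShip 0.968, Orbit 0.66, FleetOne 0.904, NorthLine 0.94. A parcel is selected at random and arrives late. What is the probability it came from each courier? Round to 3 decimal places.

Taking complements, P(late | each) = Arrow 0.015, MetroPost 0.006, QuickShip 0.032, Orbit 0.34, FleetOne 0.096, NorthLine 0.06.
Unnormalized posteriors (prior × likelihood):
  Arrow: 0.2864 × 0.015 = 0.004296
  MetroPost: 0.0344 × 0.006 = 0.0002064
  QuickShip: 0.348 × 0.032 = 0.011136
  Orbit: 0.0768 × 0.34 = 0.026112
  FleetOne: 0.0424 × 0.096 = 0.0040704
  NorthLine: 0.212 × 0.06 = 0.01272
Normalizing constant = 0.0585408.
P(Arrow | late) = 0.004296/0.0585408 ≈ 0.073
P(MetroPost | late) = 0.0002064/0.0585408 ≈ 0.004
P(QuickShip | late) = 0.011136/0.0585408 ≈ 0.190
P(Orbit | late) = 0.026112/0.0585408 ≈ 0.446
P(FleetOne | late) = 0.0040704/0.0585408 ≈ 0.070
P(NorthLine | late) = 0.01272/0.0585408 ≈ 0.217
(Check: 0.073+0.004+0.190+0.446+0.070+0.217 = 1.000.)

Arrow 0.073, MetroPost 0.004, QuickShip 0.190, Orbit 0.446, FleetOne 0.070, NorthLine 0.217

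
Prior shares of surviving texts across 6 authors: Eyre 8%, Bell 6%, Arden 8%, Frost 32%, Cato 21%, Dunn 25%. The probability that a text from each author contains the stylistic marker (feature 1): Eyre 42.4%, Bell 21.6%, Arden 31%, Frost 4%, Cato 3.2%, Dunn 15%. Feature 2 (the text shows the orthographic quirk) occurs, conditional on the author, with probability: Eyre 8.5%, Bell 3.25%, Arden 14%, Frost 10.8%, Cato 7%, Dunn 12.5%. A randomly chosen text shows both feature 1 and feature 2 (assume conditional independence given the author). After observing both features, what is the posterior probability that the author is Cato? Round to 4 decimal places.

0.0353

By Bayes' rule, posterior ∝ prior × likelihood:
  Eyre: 0.08 × 0.424 × 0.085 = 0.0028832
  Bell: 0.06 × 0.216 × 0.0325 = 0.0004212
  Arden: 0.08 × 0.31 × 0.14 = 0.003472
  Frost: 0.32 × 0.04 × 0.108 = 0.0013824
  Cato: 0.21 × 0.032 × 0.07 = 0.0004704
  Dunn: 0.25 × 0.15 × 0.125 = 0.0046875
Sum = 0.0133167.
P(Cato | evidence) = 0.0004704 / 0.0133167 ≈ 0.0353.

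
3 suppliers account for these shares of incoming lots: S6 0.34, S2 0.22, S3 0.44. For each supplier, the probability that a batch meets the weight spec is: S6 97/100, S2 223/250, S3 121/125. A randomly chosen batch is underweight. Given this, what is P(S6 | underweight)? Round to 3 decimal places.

Taking complements, P(underweight | each) = S6 0.03, S2 0.108, S3 0.032.
Unnormalized posteriors (prior × likelihood):
  S6: 0.34 × 0.03 = 0.0102
  S2: 0.22 × 0.108 = 0.02376
  S3: 0.44 × 0.032 = 0.01408
Normalizing constant = 0.04804.
P(S6 | evidence) = 0.0102 / 0.04804 ≈ 0.212.

0.212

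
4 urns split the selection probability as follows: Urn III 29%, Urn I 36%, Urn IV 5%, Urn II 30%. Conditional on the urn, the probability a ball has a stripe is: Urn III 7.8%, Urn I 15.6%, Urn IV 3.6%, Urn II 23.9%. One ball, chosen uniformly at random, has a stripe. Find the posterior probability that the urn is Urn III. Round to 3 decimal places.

By Bayes' rule, posterior ∝ prior × likelihood:
  Urn III: 0.29 × 0.078 = 0.02262
  Urn I: 0.36 × 0.156 = 0.05616
  Urn IV: 0.05 × 0.036 = 0.0018
  Urn II: 0.3 × 0.239 = 0.0717
Total = 0.15228.
P(Urn III | evidence) = 0.02262 / 0.15228 ≈ 0.149.

0.149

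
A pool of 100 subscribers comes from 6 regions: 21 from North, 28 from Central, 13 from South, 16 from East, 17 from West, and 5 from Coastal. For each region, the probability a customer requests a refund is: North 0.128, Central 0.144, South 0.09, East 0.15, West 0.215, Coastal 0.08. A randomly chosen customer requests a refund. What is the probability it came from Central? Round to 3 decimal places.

0.281

Prior × likelihood for each hypothesis:
  North: 0.21 × 0.128 = 0.02688
  Central: 0.28 × 0.144 = 0.04032
  South: 0.13 × 0.09 = 0.0117
  East: 0.16 × 0.15 = 0.024
  West: 0.17 × 0.215 = 0.03655
  Coastal: 0.05 × 0.08 = 0.004
Normalizing constant = 0.14345.
P(Central | evidence) = 0.04032 / 0.14345 ≈ 0.281.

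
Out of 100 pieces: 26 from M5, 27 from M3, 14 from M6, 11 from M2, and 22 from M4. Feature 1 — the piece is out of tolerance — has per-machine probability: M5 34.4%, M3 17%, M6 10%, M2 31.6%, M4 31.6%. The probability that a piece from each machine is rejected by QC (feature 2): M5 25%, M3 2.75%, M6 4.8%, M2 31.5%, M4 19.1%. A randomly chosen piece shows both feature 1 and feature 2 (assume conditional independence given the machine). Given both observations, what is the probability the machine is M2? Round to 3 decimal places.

By Bayes' rule, posterior ∝ prior × likelihood:
  M5: 0.26 × 0.344 × 0.25 = 0.02236
  M3: 0.27 × 0.17 × 0.0275 = 0.00126225
  M6: 0.14 × 0.1 × 0.048 = 0.000672
  M2: 0.11 × 0.316 × 0.315 = 0.0109494
  M4: 0.22 × 0.316 × 0.191 = 0.01327832
Sum = 0.04852197.
P(M2 | evidence) = 0.0109494 / 0.04852197 ≈ 0.226.

0.226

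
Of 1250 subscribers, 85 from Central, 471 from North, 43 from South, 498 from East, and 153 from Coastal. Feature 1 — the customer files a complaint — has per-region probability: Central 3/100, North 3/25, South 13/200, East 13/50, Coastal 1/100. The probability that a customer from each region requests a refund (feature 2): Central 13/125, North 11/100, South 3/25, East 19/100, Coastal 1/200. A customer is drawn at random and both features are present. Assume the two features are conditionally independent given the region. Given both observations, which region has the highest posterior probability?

East

Compute prior × likelihood for every hypothesis:
  Central: 0.068 × 0.03 × 0.104 = 0.00021216
  North: 0.3768 × 0.12 × 0.11 = 0.00497376
  South: 0.0344 × 0.065 × 0.12 = 0.00026832
  East: 0.3984 × 0.26 × 0.19 = 0.01968096
  Coastal: 0.1224 × 0.01 × 0.005 = 0.00000612
Normalizing constant = 0.02514132.
Largest term belongs to East, so East is most probable.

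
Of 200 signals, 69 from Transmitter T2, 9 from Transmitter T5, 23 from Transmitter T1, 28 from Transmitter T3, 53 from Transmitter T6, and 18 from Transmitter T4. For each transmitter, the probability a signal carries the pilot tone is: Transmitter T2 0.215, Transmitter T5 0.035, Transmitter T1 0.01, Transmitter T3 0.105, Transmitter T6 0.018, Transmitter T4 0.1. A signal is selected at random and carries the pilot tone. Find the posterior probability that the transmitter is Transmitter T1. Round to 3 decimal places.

By Bayes' rule, posterior ∝ prior × likelihood:
  Transmitter T2: 0.345 × 0.215 = 0.074175
  Transmitter T5: 0.045 × 0.035 = 0.001575
  Transmitter T1: 0.115 × 0.01 = 0.00115
  Transmitter T3: 0.14 × 0.105 = 0.0147
  Transmitter T6: 0.265 × 0.018 = 0.00477
  Transmitter T4: 0.09 × 0.1 = 0.009
Sum = 0.10537.
P(Transmitter T1 | evidence) = 0.00115 / 0.10537 ≈ 0.011.

0.011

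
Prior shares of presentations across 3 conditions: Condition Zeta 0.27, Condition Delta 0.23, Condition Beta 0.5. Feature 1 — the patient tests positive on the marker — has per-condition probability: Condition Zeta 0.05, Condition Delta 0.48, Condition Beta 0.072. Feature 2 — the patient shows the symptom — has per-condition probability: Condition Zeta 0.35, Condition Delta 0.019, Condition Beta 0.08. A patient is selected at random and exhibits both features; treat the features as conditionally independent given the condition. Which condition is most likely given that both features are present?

Condition Zeta

Prior × likelihood for each hypothesis:
  Condition Zeta: 0.27 × 0.05 × 0.35 = 0.004725
  Condition Delta: 0.23 × 0.48 × 0.019 = 0.0020976
  Condition Beta: 0.5 × 0.072 × 0.08 = 0.00288
Total = 0.0097026.
Largest term belongs to Condition Zeta, so Condition Zeta is most probable.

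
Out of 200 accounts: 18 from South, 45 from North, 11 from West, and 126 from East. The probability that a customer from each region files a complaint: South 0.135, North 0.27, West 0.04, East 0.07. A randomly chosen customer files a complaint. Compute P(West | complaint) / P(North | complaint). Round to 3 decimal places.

0.036

Unnormalized posteriors (prior × likelihood):
  South: 0.09 × 0.135 = 0.01215
  North: 0.225 × 0.27 = 0.06075
  West: 0.055 × 0.04 = 0.0022
  East: 0.63 × 0.07 = 0.0441
Normalizing constant = 0.1192.
The ratio is 0.0022 / 0.06075 (the normalizer cancels) = 0.036.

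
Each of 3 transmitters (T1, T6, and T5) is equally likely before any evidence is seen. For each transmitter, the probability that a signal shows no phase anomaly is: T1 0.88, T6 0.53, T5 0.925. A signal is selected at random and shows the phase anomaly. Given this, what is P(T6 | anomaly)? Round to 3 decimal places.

Taking complements, P(anomaly | each) = T1 0.12, T6 0.47, T5 0.075.
With a uniform prior (1/3 each), posterior ∝ likelihood:
  T1: 0.12
  T6: 0.47
  T5: 0.075
Normalizing constant = 0.665.
P(T6 | evidence) = 0.47 / 0.665 ≈ 0.707.

0.707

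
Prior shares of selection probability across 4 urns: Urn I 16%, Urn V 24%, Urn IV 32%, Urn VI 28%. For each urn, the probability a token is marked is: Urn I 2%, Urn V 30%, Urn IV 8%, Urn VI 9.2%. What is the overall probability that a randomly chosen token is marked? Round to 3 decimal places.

0.127

By Bayes' rule, posterior ∝ prior × likelihood:
  Urn I: 0.16 × 0.02 = 0.0032
  Urn V: 0.24 × 0.3 = 0.072
  Urn IV: 0.32 × 0.08 = 0.0256
  Urn VI: 0.28 × 0.092 = 0.02576
P(marked) = 0.0032 + 0.072 + 0.0256 + 0.02576 = 0.12656 → 0.127.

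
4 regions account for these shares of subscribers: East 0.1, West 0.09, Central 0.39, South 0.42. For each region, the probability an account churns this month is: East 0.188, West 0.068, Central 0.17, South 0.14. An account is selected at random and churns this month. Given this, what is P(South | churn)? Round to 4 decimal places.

0.3919

By Bayes' rule, posterior ∝ prior × likelihood:
  East: 0.1 × 0.188 = 0.0188
  West: 0.09 × 0.068 = 0.00612
  Central: 0.39 × 0.17 = 0.0663
  South: 0.42 × 0.14 = 0.0588
Normalizing constant = 0.15002.
P(South | evidence) = 0.0588 / 0.15002 ≈ 0.3919.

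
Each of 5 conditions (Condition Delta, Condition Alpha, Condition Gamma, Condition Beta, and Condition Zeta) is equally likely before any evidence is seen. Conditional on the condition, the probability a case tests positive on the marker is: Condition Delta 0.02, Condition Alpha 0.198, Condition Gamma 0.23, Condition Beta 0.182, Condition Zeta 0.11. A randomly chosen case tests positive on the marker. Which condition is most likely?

Condition Gamma

With a uniform prior (1/5 each), posterior ∝ likelihood:
  Condition Delta: 0.02
  Condition Alpha: 0.198
  Condition Gamma: 0.23
  Condition Beta: 0.182
  Condition Zeta: 0.11
Sum = 0.74.
Largest term belongs to Condition Gamma, so Condition Gamma is most probable.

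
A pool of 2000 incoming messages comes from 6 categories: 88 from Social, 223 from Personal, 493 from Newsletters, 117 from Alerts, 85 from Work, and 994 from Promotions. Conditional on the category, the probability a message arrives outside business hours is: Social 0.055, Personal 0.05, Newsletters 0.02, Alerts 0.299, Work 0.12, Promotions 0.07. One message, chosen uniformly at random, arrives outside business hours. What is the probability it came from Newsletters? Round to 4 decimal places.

Compute prior × likelihood for every hypothesis:
  Social: 0.044 × 0.055 = 0.00242
  Personal: 0.1115 × 0.05 = 0.005575
  Newsletters: 0.2465 × 0.02 = 0.00493
  Alerts: 0.0585 × 0.299 = 0.0174915
  Work: 0.0425 × 0.12 = 0.0051
  Promotions: 0.497 × 0.07 = 0.03479
Sum = 0.0703065.
P(Newsletters | evidence) = 0.00493 / 0.0703065 ≈ 0.0701.

0.0701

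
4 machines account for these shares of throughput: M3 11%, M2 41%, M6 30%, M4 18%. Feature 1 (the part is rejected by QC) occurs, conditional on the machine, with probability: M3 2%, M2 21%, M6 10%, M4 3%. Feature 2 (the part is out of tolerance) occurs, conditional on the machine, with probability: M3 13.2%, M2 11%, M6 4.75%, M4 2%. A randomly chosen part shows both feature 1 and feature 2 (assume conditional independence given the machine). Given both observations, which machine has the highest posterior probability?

By Bayes' rule, posterior ∝ prior × likelihood:
  M3: 0.11 × 0.02 × 0.132 = 0.0002904
  M2: 0.41 × 0.21 × 0.11 = 0.009471
  M6: 0.3 × 0.1 × 0.0475 = 0.001425
  M4: 0.18 × 0.03 × 0.02 = 0.000108
Sum = 0.0112944.
Largest term belongs to M2, so M2 is most probable.

M2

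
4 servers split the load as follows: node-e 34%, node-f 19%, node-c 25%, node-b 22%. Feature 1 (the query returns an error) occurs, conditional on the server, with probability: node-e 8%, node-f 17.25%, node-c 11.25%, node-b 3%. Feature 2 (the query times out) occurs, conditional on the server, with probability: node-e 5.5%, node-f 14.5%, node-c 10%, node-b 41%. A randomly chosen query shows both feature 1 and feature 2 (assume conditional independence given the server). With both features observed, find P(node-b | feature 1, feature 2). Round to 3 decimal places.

0.230

Unnormalized posteriors (prior × likelihood):
  node-e: 0.34 × 0.08 × 0.055 = 0.001496
  node-f: 0.19 × 0.1725 × 0.145 = 0.004752375
  node-c: 0.25 × 0.1125 × 0.1 = 0.0028125
  node-b: 0.22 × 0.03 × 0.41 = 0.002706
Normalizing constant = 0.011766875.
P(node-b | evidence) = 0.002706 / 0.011766875 ≈ 0.230.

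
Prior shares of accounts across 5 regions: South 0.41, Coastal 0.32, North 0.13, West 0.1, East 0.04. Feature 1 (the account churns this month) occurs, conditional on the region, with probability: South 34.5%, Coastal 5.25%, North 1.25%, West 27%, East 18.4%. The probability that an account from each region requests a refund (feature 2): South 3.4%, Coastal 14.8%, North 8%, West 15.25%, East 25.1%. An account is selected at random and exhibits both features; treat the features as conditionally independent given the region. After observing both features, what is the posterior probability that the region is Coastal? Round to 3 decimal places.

0.186

Unnormalized posteriors (prior × likelihood):
  South: 0.41 × 0.345 × 0.034 = 0.0048093
  Coastal: 0.32 × 0.0525 × 0.148 = 0.0024864
  North: 0.13 × 0.0125 × 0.08 = 0.00013
  West: 0.1 × 0.27 × 0.1525 = 0.0041175
  East: 0.04 × 0.184 × 0.251 = 0.00184736
Total = 0.01339056.
P(Coastal | evidence) = 0.0024864 / 0.01339056 ≈ 0.186.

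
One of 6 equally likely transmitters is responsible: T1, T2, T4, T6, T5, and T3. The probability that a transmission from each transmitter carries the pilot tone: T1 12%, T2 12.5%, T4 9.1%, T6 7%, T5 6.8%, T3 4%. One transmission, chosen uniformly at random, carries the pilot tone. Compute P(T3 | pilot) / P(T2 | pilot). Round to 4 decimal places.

With a uniform prior (1/6 each), posterior ∝ likelihood:
  T1: 0.12
  T2: 0.125
  T4: 0.091
  T6: 0.07
  T5: 0.068
  T3: 0.04
Normalizing constant = 0.514.
The ratio is 0.04 / 0.125 (the normalizer cancels) = 0.3200.

0.3200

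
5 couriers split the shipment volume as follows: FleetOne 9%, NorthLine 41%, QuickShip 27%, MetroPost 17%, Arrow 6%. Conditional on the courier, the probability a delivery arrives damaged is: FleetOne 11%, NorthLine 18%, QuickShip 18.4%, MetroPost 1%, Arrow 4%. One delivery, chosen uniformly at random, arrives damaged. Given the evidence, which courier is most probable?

NorthLine

Prior × likelihood for each hypothesis:
  FleetOne: 0.09 × 0.11 = 0.0099
  NorthLine: 0.41 × 0.18 = 0.0738
  QuickShip: 0.27 × 0.184 = 0.04968
  MetroPost: 0.17 × 0.01 = 0.0017
  Arrow: 0.06 × 0.04 = 0.0024
Normalizing constant = 0.13748.
Largest term belongs to NorthLine, so NorthLine is most probable.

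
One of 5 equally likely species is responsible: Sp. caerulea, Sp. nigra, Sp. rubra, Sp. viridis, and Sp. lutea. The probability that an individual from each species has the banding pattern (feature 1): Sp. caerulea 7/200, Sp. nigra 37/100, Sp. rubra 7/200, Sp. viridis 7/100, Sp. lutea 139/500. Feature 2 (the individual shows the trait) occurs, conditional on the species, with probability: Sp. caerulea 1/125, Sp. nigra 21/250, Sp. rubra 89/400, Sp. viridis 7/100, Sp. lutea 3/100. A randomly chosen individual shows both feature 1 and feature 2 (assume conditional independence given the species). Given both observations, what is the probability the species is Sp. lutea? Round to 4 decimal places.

With a uniform prior (1/5 each), posterior ∝ likelihood:
  Sp. caerulea: 0.035 × 0.008 = 0.00028
  Sp. nigra: 0.37 × 0.084 = 0.03108
  Sp. rubra: 0.035 × 0.2225 = 0.0077875
  Sp. viridis: 0.07 × 0.07 = 0.0049
  Sp. lutea: 0.278 × 0.03 = 0.00834
Total = 0.0523875.
P(Sp. lutea | evidence) = 0.00834 / 0.0523875 ≈ 0.1592.

0.1592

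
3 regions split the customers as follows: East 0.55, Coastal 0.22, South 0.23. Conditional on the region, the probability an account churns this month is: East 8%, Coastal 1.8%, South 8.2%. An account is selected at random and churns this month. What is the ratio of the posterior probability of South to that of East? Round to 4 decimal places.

0.4286

By Bayes' rule, posterior ∝ prior × likelihood:
  East: 0.55 × 0.08 = 0.044
  Coastal: 0.22 × 0.018 = 0.00396
  South: 0.23 × 0.082 = 0.01886
Sum = 0.06682.
The ratio is 0.01886 / 0.044 (the normalizer cancels) = 0.4286.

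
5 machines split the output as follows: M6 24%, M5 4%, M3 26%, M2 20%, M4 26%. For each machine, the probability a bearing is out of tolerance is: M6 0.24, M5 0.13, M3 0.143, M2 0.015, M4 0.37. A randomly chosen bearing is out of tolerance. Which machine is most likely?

M4

Compute prior × likelihood for every hypothesis:
  M6: 0.24 × 0.24 = 0.0576
  M5: 0.04 × 0.13 = 0.0052
  M3: 0.26 × 0.143 = 0.03718
  M2: 0.2 × 0.015 = 0.003
  M4: 0.26 × 0.37 = 0.0962
Total = 0.19918.
Largest term belongs to M4, so M4 is most probable.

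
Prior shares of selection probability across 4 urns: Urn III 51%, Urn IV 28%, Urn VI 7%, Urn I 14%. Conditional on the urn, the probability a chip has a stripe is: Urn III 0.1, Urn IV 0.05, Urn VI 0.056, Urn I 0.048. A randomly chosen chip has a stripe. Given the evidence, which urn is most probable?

Compute prior × likelihood for every hypothesis:
  Urn III: 0.51 × 0.1 = 0.051
  Urn IV: 0.28 × 0.05 = 0.014
  Urn VI: 0.07 × 0.056 = 0.00392
  Urn I: 0.14 × 0.048 = 0.00672
Sum = 0.07564.
Largest term belongs to Urn III, so Urn III is most probable.

Urn III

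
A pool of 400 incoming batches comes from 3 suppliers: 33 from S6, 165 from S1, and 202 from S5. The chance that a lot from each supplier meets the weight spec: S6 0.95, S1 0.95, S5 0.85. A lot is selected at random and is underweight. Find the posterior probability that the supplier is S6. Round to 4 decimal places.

Taking complements, P(underweight | each) = S6 0.05, S1 0.05, S5 0.15.
Prior × likelihood for each hypothesis:
  S6: 0.0825 × 0.05 = 0.004125
  S1: 0.4125 × 0.05 = 0.020625
  S5: 0.505 × 0.15 = 0.07575
Sum = 0.1005.
P(S6 | evidence) = 0.004125 / 0.1005 ≈ 0.0410.

0.0410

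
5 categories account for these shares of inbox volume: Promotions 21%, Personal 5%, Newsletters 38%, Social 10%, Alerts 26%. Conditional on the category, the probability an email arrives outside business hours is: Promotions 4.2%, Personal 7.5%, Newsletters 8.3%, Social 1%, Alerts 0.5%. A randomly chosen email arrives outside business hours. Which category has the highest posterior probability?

Unnormalized posteriors (prior × likelihood):
  Promotions: 0.21 × 0.042 = 0.00882
  Personal: 0.05 × 0.075 = 0.00375
  Newsletters: 0.38 × 0.083 = 0.03154
  Social: 0.1 × 0.01 = 0.001
  Alerts: 0.26 × 0.005 = 0.0013
Total = 0.04641.
Largest term belongs to Newsletters, so Newsletters is most probable.

Newsletters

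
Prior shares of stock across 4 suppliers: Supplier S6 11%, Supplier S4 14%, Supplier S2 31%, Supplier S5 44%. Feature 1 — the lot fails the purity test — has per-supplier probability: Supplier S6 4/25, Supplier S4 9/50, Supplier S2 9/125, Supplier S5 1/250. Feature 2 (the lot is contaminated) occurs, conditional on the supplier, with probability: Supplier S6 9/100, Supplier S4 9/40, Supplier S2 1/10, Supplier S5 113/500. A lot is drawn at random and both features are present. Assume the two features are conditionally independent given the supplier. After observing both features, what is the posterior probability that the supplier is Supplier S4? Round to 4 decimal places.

0.5737

Unnormalized posteriors (prior × likelihood):
  Supplier S6: 0.11 × 0.16 × 0.09 = 0.001584
  Supplier S4: 0.14 × 0.18 × 0.225 = 0.00567
  Supplier S2: 0.31 × 0.072 × 0.1 = 0.002232
  Supplier S5: 0.44 × 0.004 × 0.226 = 0.00039776
Sum = 0.00988376.
P(Supplier S4 | evidence) = 0.00567 / 0.00988376 ≈ 0.5737.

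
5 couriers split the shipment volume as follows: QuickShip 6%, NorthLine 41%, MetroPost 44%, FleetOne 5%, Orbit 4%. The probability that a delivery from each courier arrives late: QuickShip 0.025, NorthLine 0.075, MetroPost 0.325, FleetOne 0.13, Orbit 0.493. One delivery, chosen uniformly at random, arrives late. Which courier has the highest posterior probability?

MetroPost

Prior × likelihood for each hypothesis:
  QuickShip: 0.06 × 0.025 = 0.0015
  NorthLine: 0.41 × 0.075 = 0.03075
  MetroPost: 0.44 × 0.325 = 0.143
  FleetOne: 0.05 × 0.13 = 0.0065
  Orbit: 0.04 × 0.493 = 0.01972
Normalizing constant = 0.20147.
Largest term belongs to MetroPost, so MetroPost is most probable.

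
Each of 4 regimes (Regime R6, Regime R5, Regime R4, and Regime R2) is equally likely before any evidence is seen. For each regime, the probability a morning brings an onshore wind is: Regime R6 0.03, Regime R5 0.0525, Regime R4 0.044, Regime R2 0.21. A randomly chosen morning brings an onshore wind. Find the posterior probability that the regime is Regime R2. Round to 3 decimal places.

0.624

Since the prior is uniform, the posterior is proportional to the likelihood:
  Regime R6: 0.03
  Regime R5: 0.0525
  Regime R4: 0.044
  Regime R2: 0.21
Total = 0.3365.
P(Regime R2 | evidence) = 0.21 / 0.3365 ≈ 0.624.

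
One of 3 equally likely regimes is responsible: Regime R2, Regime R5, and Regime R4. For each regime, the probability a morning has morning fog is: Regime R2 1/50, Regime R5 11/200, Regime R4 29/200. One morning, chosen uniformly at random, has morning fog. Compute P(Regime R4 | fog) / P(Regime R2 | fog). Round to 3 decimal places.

Since the prior is uniform, the posterior is proportional to the likelihood:
  Regime R2: 0.02
  Regime R5: 0.055
  Regime R4: 0.145
Total = 0.22.
The ratio is 0.145 / 0.02 (the normalizer cancels) = 7.250.

7.250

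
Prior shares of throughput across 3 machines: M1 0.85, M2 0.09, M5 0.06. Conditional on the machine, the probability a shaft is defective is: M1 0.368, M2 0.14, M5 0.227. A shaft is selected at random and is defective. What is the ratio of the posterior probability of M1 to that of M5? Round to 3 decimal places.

Prior × likelihood for each hypothesis:
  M1: 0.85 × 0.368 = 0.3128
  M2: 0.09 × 0.14 = 0.0126
  M5: 0.06 × 0.227 = 0.01362
Normalizing constant = 0.33902.
The ratio is 0.3128 / 0.01362 (the normalizer cancels) = 22.966.

22.966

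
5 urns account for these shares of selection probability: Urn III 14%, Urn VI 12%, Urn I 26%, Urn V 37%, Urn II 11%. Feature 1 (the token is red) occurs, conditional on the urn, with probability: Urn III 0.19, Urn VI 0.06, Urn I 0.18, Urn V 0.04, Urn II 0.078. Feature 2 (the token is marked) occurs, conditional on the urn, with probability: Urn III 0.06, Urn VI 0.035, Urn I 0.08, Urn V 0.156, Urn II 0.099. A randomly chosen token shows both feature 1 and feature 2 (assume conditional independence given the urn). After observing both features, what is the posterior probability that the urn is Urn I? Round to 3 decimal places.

0.428

Compute prior × likelihood for every hypothesis:
  Urn III: 0.14 × 0.19 × 0.06 = 0.001596
  Urn VI: 0.12 × 0.06 × 0.035 = 0.000252
  Urn I: 0.26 × 0.18 × 0.08 = 0.003744
  Urn V: 0.37 × 0.04 × 0.156 = 0.0023088
  Urn II: 0.11 × 0.078 × 0.099 = 0.00084942
Sum = 0.00875022.
P(Urn I | evidence) = 0.003744 / 0.00875022 ≈ 0.428.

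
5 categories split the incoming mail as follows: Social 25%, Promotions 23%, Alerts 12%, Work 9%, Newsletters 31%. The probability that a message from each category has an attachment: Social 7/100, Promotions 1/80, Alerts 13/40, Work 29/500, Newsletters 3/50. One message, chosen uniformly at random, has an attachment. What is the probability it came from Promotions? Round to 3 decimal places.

Unnormalized posteriors (prior × likelihood):
  Social: 0.25 × 0.07 = 0.0175
  Promotions: 0.23 × 0.0125 = 0.002875
  Alerts: 0.12 × 0.325 = 0.039
  Work: 0.09 × 0.058 = 0.00522
  Newsletters: 0.31 × 0.06 = 0.0186
Total = 0.083195.
P(Promotions | evidence) = 0.002875 / 0.083195 ≈ 0.035.

0.035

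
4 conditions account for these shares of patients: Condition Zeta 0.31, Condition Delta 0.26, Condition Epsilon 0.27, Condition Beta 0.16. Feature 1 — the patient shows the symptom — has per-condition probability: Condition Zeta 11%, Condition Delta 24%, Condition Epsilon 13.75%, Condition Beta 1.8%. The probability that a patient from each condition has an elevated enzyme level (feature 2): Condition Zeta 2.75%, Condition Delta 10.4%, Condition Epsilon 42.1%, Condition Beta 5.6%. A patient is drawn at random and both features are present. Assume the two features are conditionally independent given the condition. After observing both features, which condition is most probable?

Condition Epsilon

Prior × likelihood for each hypothesis:
  Condition Zeta: 0.31 × 0.11 × 0.0275 = 0.00093775
  Condition Delta: 0.26 × 0.24 × 0.104 = 0.0064896
  Condition Epsilon: 0.27 × 0.1375 × 0.421 = 0.015629625
  Condition Beta: 0.16 × 0.018 × 0.056 = 0.00016128
Total = 0.023218255.
Largest term belongs to Condition Epsilon, so Condition Epsilon is most probable.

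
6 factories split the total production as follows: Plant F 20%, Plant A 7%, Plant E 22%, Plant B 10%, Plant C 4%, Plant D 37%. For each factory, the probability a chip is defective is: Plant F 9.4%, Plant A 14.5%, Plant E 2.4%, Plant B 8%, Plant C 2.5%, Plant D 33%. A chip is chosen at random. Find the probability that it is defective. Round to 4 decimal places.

Unnormalized posteriors (prior × likelihood):
  Plant F: 0.2 × 0.094 = 0.0188
  Plant A: 0.07 × 0.145 = 0.01015
  Plant E: 0.22 × 0.024 = 0.00528
  Plant B: 0.1 × 0.08 = 0.008
  Plant C: 0.04 × 0.025 = 0.001
  Plant D: 0.37 × 0.33 = 0.1221
P(defective) = 0.0188 + 0.01015 + 0.00528 + 0.008 + 0.001 + 0.1221 = 0.16533 → 0.1653.

0.1653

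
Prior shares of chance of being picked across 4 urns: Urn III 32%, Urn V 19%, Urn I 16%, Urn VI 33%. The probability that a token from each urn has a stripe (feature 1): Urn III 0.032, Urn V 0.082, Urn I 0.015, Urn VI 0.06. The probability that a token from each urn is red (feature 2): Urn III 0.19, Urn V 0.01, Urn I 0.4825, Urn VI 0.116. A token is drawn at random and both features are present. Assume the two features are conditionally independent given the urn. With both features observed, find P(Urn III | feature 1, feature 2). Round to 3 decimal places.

Prior × likelihood for each hypothesis:
  Urn III: 0.32 × 0.032 × 0.19 = 0.0019456
  Urn V: 0.19 × 0.082 × 0.01 = 0.0001558
  Urn I: 0.16 × 0.015 × 0.4825 = 0.001158
  Urn VI: 0.33 × 0.06 × 0.116 = 0.0022968
Total = 0.0055562.
P(Urn III | evidence) = 0.0019456 / 0.0055562 ≈ 0.350.

0.350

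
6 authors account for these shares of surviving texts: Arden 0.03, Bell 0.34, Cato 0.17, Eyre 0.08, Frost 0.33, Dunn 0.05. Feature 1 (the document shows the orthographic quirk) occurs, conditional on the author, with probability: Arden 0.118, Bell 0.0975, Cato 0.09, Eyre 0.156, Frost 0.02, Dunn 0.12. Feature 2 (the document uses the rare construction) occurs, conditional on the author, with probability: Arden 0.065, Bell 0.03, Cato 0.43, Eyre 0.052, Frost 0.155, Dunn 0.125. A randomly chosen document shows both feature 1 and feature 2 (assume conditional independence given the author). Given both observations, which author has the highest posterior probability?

Cato

Unnormalized posteriors (prior × likelihood):
  Arden: 0.03 × 0.118 × 0.065 = 0.0002301
  Bell: 0.34 × 0.0975 × 0.03 = 0.0009945
  Cato: 0.17 × 0.09 × 0.43 = 0.006579
  Eyre: 0.08 × 0.156 × 0.052 = 0.00064896
  Frost: 0.33 × 0.02 × 0.155 = 0.001023
  Dunn: 0.05 × 0.12 × 0.125 = 0.00075
Total = 0.01022556.
Largest term belongs to Cato, so Cato is most probable.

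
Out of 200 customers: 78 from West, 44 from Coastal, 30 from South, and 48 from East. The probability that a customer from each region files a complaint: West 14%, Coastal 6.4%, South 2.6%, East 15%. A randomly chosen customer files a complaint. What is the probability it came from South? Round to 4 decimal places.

0.0359

Prior × likelihood for each hypothesis:
  West: 0.39 × 0.14 = 0.0546
  Coastal: 0.22 × 0.064 = 0.01408
  South: 0.15 × 0.026 = 0.0039
  East: 0.24 × 0.15 = 0.036
Normalizing constant = 0.10858.
P(South | evidence) = 0.0039 / 0.10858 ≈ 0.0359.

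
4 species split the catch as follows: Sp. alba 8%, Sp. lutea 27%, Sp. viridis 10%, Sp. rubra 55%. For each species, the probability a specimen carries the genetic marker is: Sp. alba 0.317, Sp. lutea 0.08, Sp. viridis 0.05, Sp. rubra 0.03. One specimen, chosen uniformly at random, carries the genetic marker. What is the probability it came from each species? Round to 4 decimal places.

By Bayes' rule, posterior ∝ prior × likelihood:
  Sp. alba: 0.08 × 0.317 = 0.02536
  Sp. lutea: 0.27 × 0.08 = 0.0216
  Sp. viridis: 0.1 × 0.05 = 0.005
  Sp. rubra: 0.55 × 0.03 = 0.0165
Normalizing constant = 0.06846.
P(Sp. alba | marker) = 0.02536/0.06846 ≈ 0.3704
P(Sp. lutea | marker) = 0.0216/0.06846 ≈ 0.3155
P(Sp. viridis | marker) = 0.005/0.06846 ≈ 0.0730
P(Sp. rubra | marker) = 0.0165/0.06846 ≈ 0.2410
(Check: 0.3704+0.3155+0.0730+0.2410 = 0.9999.)

Sp. alba 0.3704, Sp. lutea 0.3155, Sp. viridis 0.0730, Sp. rubra 0.2410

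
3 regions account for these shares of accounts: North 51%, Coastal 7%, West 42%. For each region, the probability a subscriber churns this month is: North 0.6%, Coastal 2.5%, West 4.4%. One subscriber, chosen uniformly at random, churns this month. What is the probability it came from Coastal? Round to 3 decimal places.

0.075

Prior × likelihood for each hypothesis:
  North: 0.51 × 0.006 = 0.00306
  Coastal: 0.07 × 0.025 = 0.00175
  West: 0.42 × 0.044 = 0.01848
Sum = 0.02329.
P(Coastal | evidence) = 0.00175 / 0.02329 ≈ 0.075.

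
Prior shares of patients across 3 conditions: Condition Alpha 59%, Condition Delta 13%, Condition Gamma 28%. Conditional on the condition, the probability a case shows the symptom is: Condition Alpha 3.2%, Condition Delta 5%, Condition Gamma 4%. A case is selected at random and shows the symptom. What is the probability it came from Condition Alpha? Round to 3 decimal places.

0.516

Unnormalized posteriors (prior × likelihood):
  Condition Alpha: 0.59 × 0.032 = 0.01888
  Condition Delta: 0.13 × 0.05 = 0.0065
  Condition Gamma: 0.28 × 0.04 = 0.0112
Total = 0.03658.
P(Condition Alpha | evidence) = 0.01888 / 0.03658 ≈ 0.516.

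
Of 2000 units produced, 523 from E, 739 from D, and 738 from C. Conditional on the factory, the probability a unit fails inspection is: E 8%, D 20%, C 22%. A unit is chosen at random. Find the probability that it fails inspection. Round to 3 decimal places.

0.176

Unnormalized posteriors (prior × likelihood):
  E: 0.2615 × 0.08 = 0.02092
  D: 0.3695 × 0.2 = 0.0739
  C: 0.369 × 0.22 = 0.08118
P(nonconforming) = 0.02092 + 0.0739 + 0.08118 = 0.176 → 0.176.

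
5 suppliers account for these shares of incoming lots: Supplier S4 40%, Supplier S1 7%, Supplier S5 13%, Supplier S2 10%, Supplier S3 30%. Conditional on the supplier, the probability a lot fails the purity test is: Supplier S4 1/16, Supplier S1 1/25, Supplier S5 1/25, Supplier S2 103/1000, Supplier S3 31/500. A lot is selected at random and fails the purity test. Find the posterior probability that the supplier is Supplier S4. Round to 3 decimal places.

Unnormalized posteriors (prior × likelihood):
  Supplier S4: 0.4 × 0.0625 = 0.025
  Supplier S1: 0.07 × 0.04 = 0.0028
  Supplier S5: 0.13 × 0.04 = 0.0052
  Supplier S2: 0.1 × 0.103 = 0.0103
  Supplier S3: 0.3 × 0.062 = 0.0186
Total = 0.0619.
P(Supplier S4 | evidence) = 0.025 / 0.0619 ≈ 0.404.

0.404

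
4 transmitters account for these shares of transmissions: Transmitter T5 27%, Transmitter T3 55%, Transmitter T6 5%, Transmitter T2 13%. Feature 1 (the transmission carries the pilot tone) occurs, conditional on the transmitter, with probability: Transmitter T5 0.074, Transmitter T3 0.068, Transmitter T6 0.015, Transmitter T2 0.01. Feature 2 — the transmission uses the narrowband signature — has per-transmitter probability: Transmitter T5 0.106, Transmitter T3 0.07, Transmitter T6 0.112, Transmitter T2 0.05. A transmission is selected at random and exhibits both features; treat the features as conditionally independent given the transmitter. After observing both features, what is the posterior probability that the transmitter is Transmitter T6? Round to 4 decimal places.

Compute prior × likelihood for every hypothesis:
  Transmitter T5: 0.27 × 0.074 × 0.106 = 0.00211788
  Transmitter T3: 0.55 × 0.068 × 0.07 = 0.002618
  Transmitter T6: 0.05 × 0.015 × 0.112 = 0.000084
  Transmitter T2: 0.13 × 0.01 × 0.05 = 0.000065
Sum = 0.00488488.
P(Transmitter T6 | evidence) = 0.000084 / 0.00488488 ≈ 0.0172.

0.0172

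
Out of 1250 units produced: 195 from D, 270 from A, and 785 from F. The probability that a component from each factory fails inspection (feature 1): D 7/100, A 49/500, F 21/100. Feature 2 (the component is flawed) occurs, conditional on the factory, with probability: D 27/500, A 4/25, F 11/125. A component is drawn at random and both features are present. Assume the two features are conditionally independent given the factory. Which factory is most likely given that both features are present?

F

Compute prior × likelihood for every hypothesis:
  D: 0.156 × 0.07 × 0.054 = 0.00058968
  A: 0.216 × 0.098 × 0.16 = 0.00338688
  F: 0.628 × 0.21 × 0.088 = 0.01160544
Normalizing constant = 0.015582.
Largest term belongs to F, so F is most probable.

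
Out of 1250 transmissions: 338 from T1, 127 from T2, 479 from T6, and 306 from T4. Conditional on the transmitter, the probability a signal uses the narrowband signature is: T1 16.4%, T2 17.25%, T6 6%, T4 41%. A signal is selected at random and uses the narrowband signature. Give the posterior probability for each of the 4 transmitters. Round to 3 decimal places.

Compute prior × likelihood for every hypothesis:
  T1: 0.2704 × 0.164 = 0.0443456
  T2: 0.1016 × 0.1725 = 0.017526
  T6: 0.3832 × 0.06 = 0.022992
  T4: 0.2448 × 0.41 = 0.100368
Total = 0.1852316.
P(T1 | narrowband) = 0.0443456/0.1852316 ≈ 0.239
P(T2 | narrowband) = 0.017526/0.1852316 ≈ 0.095
P(T6 | narrowband) = 0.022992/0.1852316 ≈ 0.124
P(T4 | narrowband) = 0.100368/0.1852316 ≈ 0.542

T1 0.239, T2 0.095, T6 0.124, T4 0.542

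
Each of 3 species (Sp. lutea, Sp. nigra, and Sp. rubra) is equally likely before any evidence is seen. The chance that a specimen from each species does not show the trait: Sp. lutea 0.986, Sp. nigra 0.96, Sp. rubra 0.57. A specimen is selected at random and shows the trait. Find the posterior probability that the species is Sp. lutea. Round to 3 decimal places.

0.029

Taking complements, P(trait | each) = Sp. lutea 0.014, Sp. nigra 0.04, Sp. rubra 0.43.
Since the prior is uniform, the posterior is proportional to the likelihood:
  Sp. lutea: 0.014
  Sp. nigra: 0.04
  Sp. rubra: 0.43
Normalizing constant = 0.484.
P(Sp. lutea | evidence) = 0.014 / 0.484 ≈ 0.029.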